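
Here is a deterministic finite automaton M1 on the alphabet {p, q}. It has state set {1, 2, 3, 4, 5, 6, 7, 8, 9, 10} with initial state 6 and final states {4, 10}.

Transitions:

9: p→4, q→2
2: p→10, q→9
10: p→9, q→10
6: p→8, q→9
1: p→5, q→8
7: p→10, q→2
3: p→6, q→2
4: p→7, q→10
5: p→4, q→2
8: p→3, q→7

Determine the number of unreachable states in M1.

2

Starting at 6 and following transitions, the reachable set is {2, 3, 4, 6, 7, 8, 9, 10}. That leaves 1, 5 unreachable — 2 in total.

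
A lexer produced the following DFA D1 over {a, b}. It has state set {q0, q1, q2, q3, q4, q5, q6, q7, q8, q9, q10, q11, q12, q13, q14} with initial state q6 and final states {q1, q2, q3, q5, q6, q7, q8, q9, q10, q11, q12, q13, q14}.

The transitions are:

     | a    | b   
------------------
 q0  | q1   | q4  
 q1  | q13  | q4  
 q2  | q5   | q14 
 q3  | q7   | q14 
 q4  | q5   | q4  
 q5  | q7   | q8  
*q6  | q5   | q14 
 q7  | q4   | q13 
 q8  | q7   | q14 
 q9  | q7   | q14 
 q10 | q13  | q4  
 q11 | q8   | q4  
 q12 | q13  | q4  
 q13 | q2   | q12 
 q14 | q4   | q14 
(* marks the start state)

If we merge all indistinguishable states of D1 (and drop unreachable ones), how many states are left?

8

First remove the unreachable states {q0,q1,q3,q9,q10,q11}; 9 states remain.
Initial partition by acceptance: {q2,q5,q6,q7,q8,q12,q13,q14} | {q4}.
Refine {q2,q5,q6,q7,q8,q12,q13,q14} on symbol a: members go to different blocks, giving {q2,q5,q6,q8,q12,q13} and {q7,q14}.
Refine {q2,q5,q6,q8,q12,q13} on symbol a: members go to different blocks, giving {q2,q6,q12,q13} and {q5,q8}.
Split {q2,q6,q12,q13} by δ(·,a) → {q2,q6} and {q12,q13}.
On input b, block {q7,q14} splits into {q7} and {q14}.
On input b, block {q5,q8} splits into {q5} and {q8}.
Refine {q12,q13} on symbol a: members go to different blocks, giving {q12} and {q13}.
No further refinement is possible. Final partition (8 blocks): {q2,q6} | {q4} | {q7} | {q5} | {q12} | {q14} | {q8} | {q13}.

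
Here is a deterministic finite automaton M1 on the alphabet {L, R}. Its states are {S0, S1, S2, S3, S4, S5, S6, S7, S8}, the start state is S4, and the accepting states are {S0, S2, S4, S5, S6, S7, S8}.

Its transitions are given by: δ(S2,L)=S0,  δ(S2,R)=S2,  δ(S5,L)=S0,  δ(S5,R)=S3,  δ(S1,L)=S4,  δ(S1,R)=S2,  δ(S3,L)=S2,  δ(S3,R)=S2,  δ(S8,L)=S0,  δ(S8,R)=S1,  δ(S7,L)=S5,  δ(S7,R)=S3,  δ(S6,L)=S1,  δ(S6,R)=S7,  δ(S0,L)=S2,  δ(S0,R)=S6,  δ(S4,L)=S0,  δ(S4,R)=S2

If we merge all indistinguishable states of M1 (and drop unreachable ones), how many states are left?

Reachable states from the start: {S0,S1,S2,S3,S4,S5,S6,S7}. Unreachable: {S8} — drop them.
P0 = {S0,S2,S4,S5,S6,S7} | {S1,S3}.
Split {S0,S2,S4,S5,S6,S7} by δ(·,L) → {S0,S2,S4,S5,S7} and {S6}.
On input R, block {S0,S2,S4,S5,S7} splits into {S2,S4} and {S5,S7} and {S0}.
On input L, block {S5,S7} splits into {S5} and {S7}.
The partition is now stable with 6 blocks: {S2,S4} | {S1,S3} | {S6} | {S5} | {S0} | {S7}.

6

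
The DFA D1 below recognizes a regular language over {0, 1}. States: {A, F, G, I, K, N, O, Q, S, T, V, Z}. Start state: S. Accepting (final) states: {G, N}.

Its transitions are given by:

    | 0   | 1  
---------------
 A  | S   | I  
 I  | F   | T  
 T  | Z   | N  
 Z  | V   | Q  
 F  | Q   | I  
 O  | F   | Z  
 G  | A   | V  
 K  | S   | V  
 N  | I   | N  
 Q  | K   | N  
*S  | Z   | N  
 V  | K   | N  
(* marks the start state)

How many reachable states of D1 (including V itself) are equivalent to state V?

4

States {A,G,O} cannot be reached from the start state, so discard them.
Initial partition by acceptance: {N} | {F,I,K,Q,S,T,V,Z}.
On input 1, block {F,I,K,Q,S,T,V,Z} splits into {Q,S,T,V} and {F,I,K,Z}.
Split {F,I,K,Z} by δ(·,0) → {F,K,Z} and {I}.
Refine {F,K,Z} on symbol 1: members go to different blocks, giving {K,Z} and {F}.
Stable partition: {N} | {Q,S,T,V} | {K,Z} | {I} | {F} — 5 equivalence classes.
State V belongs to the block {Q,S,T,V}, which has 4 states.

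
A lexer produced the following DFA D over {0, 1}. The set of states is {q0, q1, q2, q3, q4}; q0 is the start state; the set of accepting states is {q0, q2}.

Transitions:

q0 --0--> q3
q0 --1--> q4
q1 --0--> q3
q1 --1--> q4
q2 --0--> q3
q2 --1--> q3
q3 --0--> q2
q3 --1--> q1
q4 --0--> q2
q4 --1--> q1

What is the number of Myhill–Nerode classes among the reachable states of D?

3

Every state is reachable, so we keep all 5.
Start with accepting vs non-accepting: {q0,q2} | {q1,q3,q4}.
Split {q1,q3,q4} by δ(·,0) → {q3,q4} and {q1}.
Stable partition: {q0,q2} | {q3,q4} | {q1} — 3 equivalence classes.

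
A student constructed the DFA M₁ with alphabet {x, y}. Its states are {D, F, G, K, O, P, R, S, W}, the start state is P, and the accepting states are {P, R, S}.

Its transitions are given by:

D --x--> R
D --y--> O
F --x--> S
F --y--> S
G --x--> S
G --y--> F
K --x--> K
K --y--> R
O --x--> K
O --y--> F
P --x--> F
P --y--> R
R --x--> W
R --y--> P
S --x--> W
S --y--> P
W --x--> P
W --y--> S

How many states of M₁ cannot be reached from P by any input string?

No path from P leads to D, G, K, O; the other 5 states are all reachable.

4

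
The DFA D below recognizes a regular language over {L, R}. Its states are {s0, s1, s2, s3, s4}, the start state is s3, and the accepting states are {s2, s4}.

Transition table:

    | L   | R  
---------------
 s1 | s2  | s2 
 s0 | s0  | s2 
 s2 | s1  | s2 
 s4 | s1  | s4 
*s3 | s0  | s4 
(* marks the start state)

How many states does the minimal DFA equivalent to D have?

3

Start with accepting vs non-accepting: {s2,s4} | {s0,s1,s3}.
On input L, block {s0,s1,s3} splits into {s0,s3} and {s1}.
The partition is now stable with 3 blocks: {s2,s4} | {s0,s3} | {s1}.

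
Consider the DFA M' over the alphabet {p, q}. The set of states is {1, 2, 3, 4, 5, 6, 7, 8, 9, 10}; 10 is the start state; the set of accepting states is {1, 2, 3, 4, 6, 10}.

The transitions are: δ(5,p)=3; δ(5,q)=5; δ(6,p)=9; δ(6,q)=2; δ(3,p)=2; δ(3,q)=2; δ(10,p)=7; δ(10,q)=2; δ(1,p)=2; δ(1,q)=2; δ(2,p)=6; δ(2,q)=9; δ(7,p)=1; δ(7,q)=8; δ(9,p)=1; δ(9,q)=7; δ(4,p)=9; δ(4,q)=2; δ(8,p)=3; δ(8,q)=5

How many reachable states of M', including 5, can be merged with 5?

States {4} cannot be reached from the start state, so discard them.
P0 = {1,2,3,6,10} | {5,7,8,9}.
Refine {1,2,3,6,10} on symbol p: members go to different blocks, giving {1,2,3} and {6,10}.
On input p, block {1,2,3} splits into {1,3} and {2}.
No further refinement is possible. Final partition (4 blocks): {1,3} | {5,7,8,9} | {6,10} | {2}.
State 5 belongs to the block {5,7,8,9}, which has 4 states.

4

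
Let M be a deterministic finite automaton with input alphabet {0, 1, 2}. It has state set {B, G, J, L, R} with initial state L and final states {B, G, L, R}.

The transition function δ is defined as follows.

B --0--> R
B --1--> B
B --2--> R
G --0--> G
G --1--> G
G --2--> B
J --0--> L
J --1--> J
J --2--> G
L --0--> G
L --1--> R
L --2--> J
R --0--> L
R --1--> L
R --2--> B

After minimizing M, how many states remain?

All states are reachable from the start state.
P0 = {B,G,L,R} | {J}.
Split {B,G,L,R} by δ(·,2) → {B,G,R} and {L}.
Split {B,G,R} by δ(·,0) → {B,G} and {R}.
On input 0, block {B,G} splits into {G} and {B}.
Stable partition: {G} | {J} | {L} | {R} | {B} — 5 equivalence classes.

5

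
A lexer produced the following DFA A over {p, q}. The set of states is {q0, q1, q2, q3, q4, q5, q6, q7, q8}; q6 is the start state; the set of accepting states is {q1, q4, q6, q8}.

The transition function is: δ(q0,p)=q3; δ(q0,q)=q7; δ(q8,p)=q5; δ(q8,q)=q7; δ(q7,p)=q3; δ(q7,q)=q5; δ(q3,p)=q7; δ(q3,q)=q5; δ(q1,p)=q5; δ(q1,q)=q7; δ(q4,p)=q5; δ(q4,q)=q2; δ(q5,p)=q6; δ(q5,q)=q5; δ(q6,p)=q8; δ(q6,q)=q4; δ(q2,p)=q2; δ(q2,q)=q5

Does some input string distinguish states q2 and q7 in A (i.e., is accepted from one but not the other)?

States {q0,q1} cannot be reached from the start state, so discard them.
Initial partition by acceptance: {q4,q6,q8} | {q2,q3,q5,q7}.
On input p, block {q4,q6,q8} splits into {q4,q8} and {q6}.
On input p, block {q2,q3,q5,q7} splits into {q2,q3,q7} and {q5}.
Stable partition: {q4,q8} | {q2,q3,q7} | {q6} | {q5} — 4 equivalence classes.
q2 and q7 lie in the same block of the stable partition, so they are equivalent — no string distinguishes them.

No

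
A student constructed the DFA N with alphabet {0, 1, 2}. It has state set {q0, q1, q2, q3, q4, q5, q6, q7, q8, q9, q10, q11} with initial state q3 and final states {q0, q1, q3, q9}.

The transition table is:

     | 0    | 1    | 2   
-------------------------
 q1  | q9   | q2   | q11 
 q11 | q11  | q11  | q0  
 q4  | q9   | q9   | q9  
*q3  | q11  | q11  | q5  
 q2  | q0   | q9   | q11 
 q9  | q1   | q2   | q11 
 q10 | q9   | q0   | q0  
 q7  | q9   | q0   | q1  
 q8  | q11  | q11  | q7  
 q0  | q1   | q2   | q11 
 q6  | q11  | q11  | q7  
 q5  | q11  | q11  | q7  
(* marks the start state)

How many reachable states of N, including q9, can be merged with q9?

First remove the unreachable states {q4,q6,q8,q10}; 8 states remain.
P0 = {q0,q1,q3,q9} | {q2,q5,q7,q11}.
Split {q0,q1,q3,q9} by δ(·,0) → {q0,q1,q9} and {q3}.
Split {q2,q5,q7,q11} by δ(·,0) → {q2,q7} and {q5,q11}.
On input 2, block {q2,q7} splits into {q2} and {q7}.
Refine {q5,q11} on symbol 2: members go to different blocks, giving {q5} and {q11}.
No further refinement is possible. Final partition (6 blocks): {q0,q1,q9} | {q2} | {q3} | {q5} | {q7} | {q11}.
State q9 belongs to the block {q0,q1,q9}, which has 3 states.

3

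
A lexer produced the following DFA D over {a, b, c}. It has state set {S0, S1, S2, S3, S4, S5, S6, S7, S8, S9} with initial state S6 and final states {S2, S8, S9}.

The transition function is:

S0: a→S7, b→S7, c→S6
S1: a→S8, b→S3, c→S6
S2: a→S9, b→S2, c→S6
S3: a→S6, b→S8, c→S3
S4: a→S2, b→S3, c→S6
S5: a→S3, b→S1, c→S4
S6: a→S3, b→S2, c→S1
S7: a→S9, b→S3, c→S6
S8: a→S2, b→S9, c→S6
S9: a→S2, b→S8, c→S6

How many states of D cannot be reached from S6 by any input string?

4

Starting at S6 and following transitions, the reachable set is {S1, S2, S3, S6, S8, S9}. That leaves S0, S4, S5, S7 unreachable — 4 in total.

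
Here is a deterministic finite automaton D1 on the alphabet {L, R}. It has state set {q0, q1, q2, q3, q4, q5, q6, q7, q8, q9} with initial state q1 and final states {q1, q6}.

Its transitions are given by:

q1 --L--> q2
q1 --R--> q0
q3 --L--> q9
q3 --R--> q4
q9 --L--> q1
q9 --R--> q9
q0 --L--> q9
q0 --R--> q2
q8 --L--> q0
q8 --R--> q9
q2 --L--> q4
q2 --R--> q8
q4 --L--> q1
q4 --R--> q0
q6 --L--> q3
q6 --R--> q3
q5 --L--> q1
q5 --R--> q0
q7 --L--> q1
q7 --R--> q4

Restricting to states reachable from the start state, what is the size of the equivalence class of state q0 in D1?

1

First remove the unreachable states {q3,q5,q6,q7}; 6 states remain.
Start with accepting vs non-accepting: {q1} | {q0,q2,q4,q8,q9}.
Refine {q0,q2,q4,q8,q9} on symbol L: members go to different blocks, giving {q0,q2,q8} and {q4,q9}.
On input L, block {q0,q2,q8} splits into {q0,q2} and {q8}.
On input R, block {q0,q2} splits into {q0} and {q2}.
Split {q4,q9} by δ(·,R) → {q4} and {q9}.
The partition is now stable with 6 blocks: {q1} | {q0} | {q4} | {q8} | {q2} | {q9}.
State q0 belongs to the block {q0}, which has 1 states.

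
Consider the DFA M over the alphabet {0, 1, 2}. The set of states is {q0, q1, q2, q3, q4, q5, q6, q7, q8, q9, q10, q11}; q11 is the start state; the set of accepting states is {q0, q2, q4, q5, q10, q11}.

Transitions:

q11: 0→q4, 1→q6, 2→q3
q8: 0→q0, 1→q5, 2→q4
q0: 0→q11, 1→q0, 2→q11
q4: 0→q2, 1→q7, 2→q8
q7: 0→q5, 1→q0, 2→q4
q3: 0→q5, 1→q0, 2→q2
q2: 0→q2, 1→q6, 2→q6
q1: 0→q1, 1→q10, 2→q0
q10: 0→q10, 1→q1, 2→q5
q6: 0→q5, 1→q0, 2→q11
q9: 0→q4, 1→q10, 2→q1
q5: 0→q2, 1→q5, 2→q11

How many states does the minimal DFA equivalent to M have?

Reachable states from the start: {q0,q2,q3,q4,q5,q6,q7,q8,q11}. Unreachable: {q1,q9,q10} — drop them.
Start with accepting vs non-accepting: {q0,q2,q4,q5,q11} | {q3,q6,q7,q8}.
Refine {q0,q2,q4,q5,q11} on symbol 1: members go to different blocks, giving {q2,q4,q11} and {q0,q5}.
The partition is now stable with 3 blocks: {q2,q4,q11} | {q3,q6,q7,q8} | {q0,q5}.

3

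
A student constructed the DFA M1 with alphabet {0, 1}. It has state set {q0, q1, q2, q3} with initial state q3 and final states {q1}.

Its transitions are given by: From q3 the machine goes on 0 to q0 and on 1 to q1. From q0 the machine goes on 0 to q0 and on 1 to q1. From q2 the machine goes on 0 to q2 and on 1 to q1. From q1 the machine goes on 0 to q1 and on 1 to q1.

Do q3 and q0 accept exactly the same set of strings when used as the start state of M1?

Yes

First remove the unreachable states {q2}; 3 states remain.
P0 = {q1} | {q0,q3}.
Stable partition: {q1} | {q0,q3} — 2 equivalence classes.
q3 and q0 lie in the same block of the stable partition, so they are equivalent — no string distinguishes them.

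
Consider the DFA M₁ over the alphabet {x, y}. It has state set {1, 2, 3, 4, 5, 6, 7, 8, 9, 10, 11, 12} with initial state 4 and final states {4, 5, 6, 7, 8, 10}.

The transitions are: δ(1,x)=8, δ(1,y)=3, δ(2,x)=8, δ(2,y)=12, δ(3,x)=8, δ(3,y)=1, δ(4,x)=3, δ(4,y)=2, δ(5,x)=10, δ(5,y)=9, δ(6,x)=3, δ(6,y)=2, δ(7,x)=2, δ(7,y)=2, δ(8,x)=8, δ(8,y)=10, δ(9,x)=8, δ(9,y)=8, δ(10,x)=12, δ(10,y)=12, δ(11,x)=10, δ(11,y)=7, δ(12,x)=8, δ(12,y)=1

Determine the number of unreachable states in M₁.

5

No path from 4 leads to 5, 6, 7, 9, 11; the other 7 states are all reachable.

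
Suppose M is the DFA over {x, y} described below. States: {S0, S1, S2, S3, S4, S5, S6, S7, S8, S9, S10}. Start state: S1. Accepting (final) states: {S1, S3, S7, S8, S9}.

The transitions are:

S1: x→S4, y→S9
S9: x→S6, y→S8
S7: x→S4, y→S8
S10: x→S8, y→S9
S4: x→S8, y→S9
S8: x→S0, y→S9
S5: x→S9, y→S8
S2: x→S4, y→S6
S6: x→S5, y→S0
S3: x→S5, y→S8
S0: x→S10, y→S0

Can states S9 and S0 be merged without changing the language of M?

No

First remove the unreachable states {S2,S3,S7}; 8 states remain.
Initial partition by acceptance: {S1,S8,S9} | {S0,S4,S5,S6,S10}.
Refine {S0,S4,S5,S6,S10} on symbol x: members go to different blocks, giving {S4,S5,S10} and {S0,S6}.
Split {S1,S8,S9} by δ(·,x) → {S8,S9} and {S1}.
No further refinement is possible. Final partition (4 blocks): {S8,S9} | {S4,S5,S10} | {S0,S6} | {S1}.
S9 and S0 end up in different blocks, so they are distinguishable. For instance, the string 'ε' is accepted from only S9.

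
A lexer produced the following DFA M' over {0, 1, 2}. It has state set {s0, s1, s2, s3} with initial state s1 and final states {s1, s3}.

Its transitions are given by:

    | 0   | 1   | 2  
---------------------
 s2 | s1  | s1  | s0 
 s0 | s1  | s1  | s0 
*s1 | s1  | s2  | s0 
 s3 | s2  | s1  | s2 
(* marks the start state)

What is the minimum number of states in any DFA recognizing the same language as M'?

2

States {s3} cannot be reached from the start state, so discard them.
Start with accepting vs non-accepting: {s1} | {s0,s2}.
Stable partition: {s1} | {s0,s2} — 2 equivalence classes.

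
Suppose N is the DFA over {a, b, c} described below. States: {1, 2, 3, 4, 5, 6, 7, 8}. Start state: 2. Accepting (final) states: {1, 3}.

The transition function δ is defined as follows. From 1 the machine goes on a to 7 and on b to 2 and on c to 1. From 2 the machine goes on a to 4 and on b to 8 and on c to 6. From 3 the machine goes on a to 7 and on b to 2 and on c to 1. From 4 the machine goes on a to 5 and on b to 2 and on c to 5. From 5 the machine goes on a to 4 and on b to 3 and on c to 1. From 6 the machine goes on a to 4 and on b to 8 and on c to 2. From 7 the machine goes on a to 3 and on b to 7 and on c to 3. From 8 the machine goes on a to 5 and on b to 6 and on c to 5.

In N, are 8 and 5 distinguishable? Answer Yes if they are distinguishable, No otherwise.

Yes

P0 = {1,3} | {2,4,5,6,7,8}.
Split {2,4,5,6,7,8} by δ(·,a) → {2,4,5,6,8} and {7}.
Refine {2,4,5,6,8} on symbol b: members go to different blocks, giving {2,4,6,8} and {5}.
On input a, block {2,4,6,8} splits into {2,6} and {4,8}.
No further refinement is possible. Final partition (5 blocks): {1,3} | {2,6} | {7} | {5} | {4,8}.
8 and 5 end up in different blocks, so they are distinguishable. For instance, the string 'b' is accepted from only 5.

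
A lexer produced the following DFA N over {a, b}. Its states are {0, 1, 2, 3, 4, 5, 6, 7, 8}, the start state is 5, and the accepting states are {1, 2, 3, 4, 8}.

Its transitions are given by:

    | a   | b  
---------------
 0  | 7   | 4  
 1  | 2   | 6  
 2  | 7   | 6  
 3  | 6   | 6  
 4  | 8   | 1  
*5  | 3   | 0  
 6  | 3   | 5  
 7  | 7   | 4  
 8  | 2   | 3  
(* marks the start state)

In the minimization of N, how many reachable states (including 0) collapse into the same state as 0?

2

All states are reachable from the start state.
P0 = {1,2,3,4,8} | {0,5,6,7}.
Split {1,2,3,4,8} by δ(·,a) → {1,4,8} and {2,3}.
Split {1,4,8} by δ(·,a) → {1,8} and {4}.
Split {1,8} by δ(·,b) → {1} and {8}.
Refine {0,5,6,7} on symbol a: members go to different blocks, giving {0,7} and {5,6}.
Split {2,3} by δ(·,a) → {2} and {3}.
Split {5,6} by δ(·,b) → {5} and {6}.
Stable partition: {1} | {0,7} | {2} | {4} | {8} | {5} | {3} | {6} — 8 equivalence classes.
State 0 belongs to the block {0,7}, which has 2 states.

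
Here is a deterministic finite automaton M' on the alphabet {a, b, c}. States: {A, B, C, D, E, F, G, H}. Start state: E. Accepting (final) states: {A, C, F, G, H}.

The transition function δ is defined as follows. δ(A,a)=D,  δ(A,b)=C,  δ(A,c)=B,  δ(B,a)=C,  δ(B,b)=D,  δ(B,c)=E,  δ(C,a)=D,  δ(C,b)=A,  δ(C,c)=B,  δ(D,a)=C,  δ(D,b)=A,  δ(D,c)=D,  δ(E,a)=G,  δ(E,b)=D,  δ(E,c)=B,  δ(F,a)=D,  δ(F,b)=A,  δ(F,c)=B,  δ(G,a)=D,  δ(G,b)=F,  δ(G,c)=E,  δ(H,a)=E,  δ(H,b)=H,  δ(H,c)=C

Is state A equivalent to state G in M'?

First remove the unreachable states {H}; 7 states remain.
Initial partition by acceptance: {A,C,F,G} | {B,D,E}.
Refine {B,D,E} on symbol b: members go to different blocks, giving {B,E} and {D}.
Stable partition: {A,C,F,G} | {B,E} | {D} — 3 equivalence classes.
A and G lie in the same block of the stable partition, so they are equivalent — no string distinguishes them.

Yes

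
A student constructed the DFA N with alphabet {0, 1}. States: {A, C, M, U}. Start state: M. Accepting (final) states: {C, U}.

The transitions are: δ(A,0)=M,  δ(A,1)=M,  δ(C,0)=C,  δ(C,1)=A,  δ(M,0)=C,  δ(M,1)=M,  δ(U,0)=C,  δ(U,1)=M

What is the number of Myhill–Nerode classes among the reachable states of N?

First remove the unreachable states {U}; 3 states remain.
P0 = {C} | {A,M}.
On input 0, block {A,M} splits into {A} and {M}.
Stable partition: {C} | {A} | {M} — 3 equivalence classes.

3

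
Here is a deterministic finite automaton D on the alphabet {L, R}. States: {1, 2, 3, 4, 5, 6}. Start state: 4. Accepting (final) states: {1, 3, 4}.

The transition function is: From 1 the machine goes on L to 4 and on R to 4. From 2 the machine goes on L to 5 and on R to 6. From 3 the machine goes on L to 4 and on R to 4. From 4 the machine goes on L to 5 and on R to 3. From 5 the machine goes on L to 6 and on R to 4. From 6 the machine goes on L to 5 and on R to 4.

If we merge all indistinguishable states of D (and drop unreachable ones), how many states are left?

3

Reachable states from the start: {3,4,5,6}. Unreachable: {1,2} — drop them.
P0 = {3,4} | {5,6}.
On input L, block {3,4} splits into {3} and {4}.
The partition is now stable with 3 blocks: {3} | {5,6} | {4}.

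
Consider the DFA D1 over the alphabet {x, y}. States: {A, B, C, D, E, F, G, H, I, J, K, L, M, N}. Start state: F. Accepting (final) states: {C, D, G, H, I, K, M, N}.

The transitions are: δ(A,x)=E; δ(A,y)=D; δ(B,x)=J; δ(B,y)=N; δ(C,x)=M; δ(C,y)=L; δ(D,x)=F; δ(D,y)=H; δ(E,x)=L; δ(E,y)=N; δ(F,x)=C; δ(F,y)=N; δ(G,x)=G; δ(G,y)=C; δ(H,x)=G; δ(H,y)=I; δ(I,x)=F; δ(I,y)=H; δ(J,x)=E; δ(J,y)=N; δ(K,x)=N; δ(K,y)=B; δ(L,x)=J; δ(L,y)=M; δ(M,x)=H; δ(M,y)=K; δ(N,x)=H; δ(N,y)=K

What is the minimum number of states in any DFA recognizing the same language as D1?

7

Reachable states from the start: {B,C,E,F,G,H,I,J,K,L,M,N}. Unreachable: {A,D} — drop them.
Start with accepting vs non-accepting: {C,G,H,I,K,M,N} | {B,E,F,J,L}.
On input x, block {C,G,H,I,K,M,N} splits into {C,G,H,K,M,N} and {I}.
Split {C,G,H,K,M,N} by δ(·,y) → {G,M,N} and {C,K} and {H}.
On input x, block {G,M,N} splits into {M,N} and {G}.
Refine {B,E,F,J,L} on symbol x: members go to different blocks, giving {B,E,J,L} and {F}.
Stable partition: {M,N} | {B,E,J,L} | {I} | {C,K} | {H} | {G} | {F} — 7 equivalence classes.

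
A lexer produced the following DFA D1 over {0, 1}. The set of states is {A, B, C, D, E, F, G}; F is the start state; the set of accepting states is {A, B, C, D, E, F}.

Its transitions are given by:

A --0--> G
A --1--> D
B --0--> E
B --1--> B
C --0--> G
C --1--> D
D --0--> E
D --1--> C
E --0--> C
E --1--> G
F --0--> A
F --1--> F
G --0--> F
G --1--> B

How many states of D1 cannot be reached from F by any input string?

Exploring from F, all states are eventually visited, so none are unreachable.

0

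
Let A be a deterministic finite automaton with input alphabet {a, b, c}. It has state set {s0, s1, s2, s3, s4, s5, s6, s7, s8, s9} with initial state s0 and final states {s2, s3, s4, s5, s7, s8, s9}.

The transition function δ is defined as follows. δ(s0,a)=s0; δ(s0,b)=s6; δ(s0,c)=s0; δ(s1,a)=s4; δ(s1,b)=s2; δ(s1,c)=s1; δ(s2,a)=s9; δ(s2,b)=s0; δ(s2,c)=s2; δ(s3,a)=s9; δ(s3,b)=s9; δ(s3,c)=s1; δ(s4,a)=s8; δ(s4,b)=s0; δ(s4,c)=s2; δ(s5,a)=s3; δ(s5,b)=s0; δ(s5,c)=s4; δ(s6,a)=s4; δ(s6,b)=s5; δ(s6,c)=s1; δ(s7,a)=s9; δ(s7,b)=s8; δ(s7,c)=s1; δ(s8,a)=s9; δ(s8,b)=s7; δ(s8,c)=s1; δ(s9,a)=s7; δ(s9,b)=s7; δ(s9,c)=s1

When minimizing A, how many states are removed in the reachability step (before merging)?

Exploring from s0, all states are eventually visited, so none are unreachable.

0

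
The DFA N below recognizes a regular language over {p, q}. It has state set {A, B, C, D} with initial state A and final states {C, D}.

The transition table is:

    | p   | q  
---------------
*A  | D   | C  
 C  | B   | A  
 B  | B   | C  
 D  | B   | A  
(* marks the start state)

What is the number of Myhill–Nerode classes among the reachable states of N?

3

Initial partition by acceptance: {C,D} | {A,B}.
Refine {A,B} on symbol p: members go to different blocks, giving {A} and {B}.
Stable partition: {C,D} | {A} | {B} — 3 equivalence classes.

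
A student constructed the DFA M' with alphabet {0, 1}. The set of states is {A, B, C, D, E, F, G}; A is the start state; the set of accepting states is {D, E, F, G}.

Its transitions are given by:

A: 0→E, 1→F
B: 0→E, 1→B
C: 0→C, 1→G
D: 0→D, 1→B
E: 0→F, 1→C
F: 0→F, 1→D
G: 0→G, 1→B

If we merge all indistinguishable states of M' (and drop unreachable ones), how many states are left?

6

P0 = {D,E,F,G} | {A,B,C}.
Split {D,E,F,G} by δ(·,1) → {D,E,G} and {F}.
On input 0, block {D,E,G} splits into {D,G} and {E}.
On input 0, block {A,B,C} splits into {A,B} and {C}.
Refine {A,B} on symbol 1: members go to different blocks, giving {A} and {B}.
Stable partition: {D,G} | {A} | {F} | {E} | {C} | {B} — 6 equivalence classes.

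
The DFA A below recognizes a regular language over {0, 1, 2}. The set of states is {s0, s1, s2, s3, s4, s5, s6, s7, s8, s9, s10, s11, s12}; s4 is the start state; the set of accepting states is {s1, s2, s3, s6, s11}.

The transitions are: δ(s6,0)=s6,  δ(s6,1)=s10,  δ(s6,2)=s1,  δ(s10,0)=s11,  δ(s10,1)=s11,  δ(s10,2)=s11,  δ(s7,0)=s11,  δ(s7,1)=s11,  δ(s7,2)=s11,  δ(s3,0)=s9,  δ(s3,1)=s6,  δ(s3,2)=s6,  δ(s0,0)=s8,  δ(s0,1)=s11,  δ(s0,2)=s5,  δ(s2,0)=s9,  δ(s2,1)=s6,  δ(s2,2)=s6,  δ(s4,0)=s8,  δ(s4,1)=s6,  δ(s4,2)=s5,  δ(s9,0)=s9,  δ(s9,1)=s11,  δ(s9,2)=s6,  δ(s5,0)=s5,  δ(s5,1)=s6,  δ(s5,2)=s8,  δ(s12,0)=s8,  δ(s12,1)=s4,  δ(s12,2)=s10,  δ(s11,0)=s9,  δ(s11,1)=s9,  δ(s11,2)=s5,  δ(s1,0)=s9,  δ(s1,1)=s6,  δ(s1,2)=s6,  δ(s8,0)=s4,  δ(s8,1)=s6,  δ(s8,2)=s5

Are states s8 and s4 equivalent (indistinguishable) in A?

States {s0,s2,s3,s7,s12} cannot be reached from the start state, so discard them.
P0 = {s1,s6,s11} | {s4,s5,s8,s9,s10}.
Refine {s1,s6,s11} on symbol 0: members go to different blocks, giving {s1,s11} and {s6}.
Split {s1,s11} by δ(·,1) → {s1} and {s11}.
On input 0, block {s4,s5,s8,s9,s10} splits into {s4,s5,s8,s9} and {s10}.
On input 1, block {s4,s5,s8,s9} splits into {s4,s5,s8} and {s9}.
The partition is now stable with 6 blocks: {s1} | {s4,s5,s8} | {s6} | {s11} | {s10} | {s9}.
s8 and s4 lie in the same block of the stable partition, so they are equivalent — no string distinguishes them.

Yes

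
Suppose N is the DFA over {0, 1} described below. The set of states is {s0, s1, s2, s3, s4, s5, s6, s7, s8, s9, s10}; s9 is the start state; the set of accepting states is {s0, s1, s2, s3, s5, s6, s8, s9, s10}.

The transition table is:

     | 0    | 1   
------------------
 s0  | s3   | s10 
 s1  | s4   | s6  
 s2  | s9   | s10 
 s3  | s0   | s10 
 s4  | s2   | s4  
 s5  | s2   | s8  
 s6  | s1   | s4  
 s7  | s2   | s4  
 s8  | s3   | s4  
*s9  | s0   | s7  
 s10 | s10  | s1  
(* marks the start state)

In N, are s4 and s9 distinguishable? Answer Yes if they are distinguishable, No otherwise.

Yes

Reachable states from the start: {s0,s1,s2,s3,s4,s6,s7,s9,s10}. Unreachable: {s5,s8} — drop them.
P0 = {s0,s1,s2,s3,s6,s9,s10} | {s4,s7}.
On input 0, block {s0,s1,s2,s3,s6,s9,s10} splits into {s0,s2,s3,s6,s9,s10} and {s1}.
Refine {s0,s2,s3,s6,s9,s10} on symbol 0: members go to different blocks, giving {s0,s2,s3,s9,s10} and {s6}.
Split {s0,s2,s3,s9,s10} by δ(·,1) → {s0,s2,s3} and {s9} and {s10}.
Refine {s0,s2,s3} on symbol 0: members go to different blocks, giving {s0,s3} and {s2}.
No further refinement is possible. Final partition (7 blocks): {s0,s3} | {s4,s7} | {s1} | {s6} | {s9} | {s10} | {s2}.
s4 and s9 end up in different blocks, so they are distinguishable. For instance, the string 'ε' is accepted from only s9.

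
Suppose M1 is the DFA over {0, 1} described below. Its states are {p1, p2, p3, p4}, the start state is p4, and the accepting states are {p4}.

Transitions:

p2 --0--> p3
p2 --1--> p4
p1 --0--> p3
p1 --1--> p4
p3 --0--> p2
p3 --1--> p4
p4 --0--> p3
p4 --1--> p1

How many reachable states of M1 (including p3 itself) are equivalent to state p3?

3

All states are reachable from the start state.
P0 = {p4} | {p1,p2,p3}.
No further refinement is possible. Final partition (2 blocks): {p4} | {p1,p2,p3}.
The equivalence class containing p3 is {p1,p2,p3}, of size 3.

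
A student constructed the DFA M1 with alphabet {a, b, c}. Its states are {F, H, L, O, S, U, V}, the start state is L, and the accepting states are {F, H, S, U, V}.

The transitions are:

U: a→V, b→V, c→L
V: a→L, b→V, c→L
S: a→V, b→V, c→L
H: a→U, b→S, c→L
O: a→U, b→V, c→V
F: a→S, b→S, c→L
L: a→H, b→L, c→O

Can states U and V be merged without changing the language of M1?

No

States {F} cannot be reached from the start state, so discard them.
Start with accepting vs non-accepting: {H,S,U,V} | {L,O}.
Split {H,S,U,V} by δ(·,a) → {H,S,U} and {V}.
Split {H,S,U} by δ(·,a) → {S,U} and {H}.
Split {L,O} by δ(·,a) → {L} and {O}.
Stable partition: {S,U} | {L} | {V} | {H} | {O} — 5 equivalence classes.
U and V end up in different blocks, so they are distinguishable. For instance, the string 'a' is accepted from only U.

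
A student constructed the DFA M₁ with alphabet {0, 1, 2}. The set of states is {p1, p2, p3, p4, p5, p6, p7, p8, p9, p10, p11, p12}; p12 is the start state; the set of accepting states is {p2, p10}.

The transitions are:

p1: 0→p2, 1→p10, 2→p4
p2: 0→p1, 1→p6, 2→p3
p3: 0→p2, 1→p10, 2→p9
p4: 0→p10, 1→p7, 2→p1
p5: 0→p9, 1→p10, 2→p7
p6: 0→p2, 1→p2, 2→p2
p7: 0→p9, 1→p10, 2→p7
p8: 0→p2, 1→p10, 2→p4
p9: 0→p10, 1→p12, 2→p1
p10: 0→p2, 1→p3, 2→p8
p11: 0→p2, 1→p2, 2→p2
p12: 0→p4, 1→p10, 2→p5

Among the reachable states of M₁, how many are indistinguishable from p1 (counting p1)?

3

States {p11} cannot be reached from the start state, so discard them.
Start with accepting vs non-accepting: {p2,p10} | {p1,p3,p4,p5,p6,p7,p8,p9,p12}.
Split {p2,p10} by δ(·,0) → {p2} and {p10}.
On input 0, block {p1,p3,p4,p5,p6,p7,p8,p9,p12} splits into {p1,p3,p6,p8} and {p5,p7,p12} and {p4,p9}.
Refine {p1,p3,p6,p8} on symbol 1: members go to different blocks, giving {p1,p3,p8} and {p6}.
Stable partition: {p2} | {p1,p3,p8} | {p10} | {p5,p7,p12} | {p4,p9} | {p6} — 6 equivalence classes.
The equivalence class containing p1 is {p1,p3,p8}, of size 3.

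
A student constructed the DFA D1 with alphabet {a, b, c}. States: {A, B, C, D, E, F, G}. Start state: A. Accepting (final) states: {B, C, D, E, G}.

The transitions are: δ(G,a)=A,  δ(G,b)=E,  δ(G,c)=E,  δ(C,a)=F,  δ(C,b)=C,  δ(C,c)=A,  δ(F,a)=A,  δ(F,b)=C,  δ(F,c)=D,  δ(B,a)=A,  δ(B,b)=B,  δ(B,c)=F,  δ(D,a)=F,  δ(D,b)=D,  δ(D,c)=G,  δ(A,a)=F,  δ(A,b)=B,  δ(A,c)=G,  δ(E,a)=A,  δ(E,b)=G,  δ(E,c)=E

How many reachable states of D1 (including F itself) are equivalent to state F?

2

All states are reachable from the start state.
P0 = {B,C,D,E,G} | {A,F}.
Split {B,C,D,E,G} by δ(·,c) → {D,E,G} and {B,C}.
Stable partition: {D,E,G} | {A,F} | {B,C} — 3 equivalence classes.
State F belongs to the block {A,F}, which has 2 states.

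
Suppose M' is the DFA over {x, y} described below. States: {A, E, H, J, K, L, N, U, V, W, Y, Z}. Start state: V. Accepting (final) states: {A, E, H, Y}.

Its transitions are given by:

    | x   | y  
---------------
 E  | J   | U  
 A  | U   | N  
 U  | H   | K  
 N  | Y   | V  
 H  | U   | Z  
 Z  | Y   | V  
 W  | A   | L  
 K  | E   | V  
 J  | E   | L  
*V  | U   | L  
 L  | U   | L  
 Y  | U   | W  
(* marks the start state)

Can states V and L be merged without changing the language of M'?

All states are reachable from the start state.
Start with accepting vs non-accepting: {A,E,H,Y} | {J,K,L,N,U,V,W,Z}.
On input x, block {J,K,L,N,U,V,W,Z} splits into {J,K,N,U,W,Z} and {L,V}.
Refine {J,K,N,U,W,Z} on symbol y: members go to different blocks, giving {J,K,N,W,Z} and {U}.
Refine {A,E,H,Y} on symbol x: members go to different blocks, giving {A,H,Y} and {E}.
On input x, block {J,K,N,W,Z} splits into {N,W,Z} and {J,K}.
Stable partition: {A,H,Y} | {N,W,Z} | {L,V} | {U} | {E} | {J,K} — 6 equivalence classes.
V and L lie in the same block of the stable partition, so they are equivalent — no string distinguishes them.

Yes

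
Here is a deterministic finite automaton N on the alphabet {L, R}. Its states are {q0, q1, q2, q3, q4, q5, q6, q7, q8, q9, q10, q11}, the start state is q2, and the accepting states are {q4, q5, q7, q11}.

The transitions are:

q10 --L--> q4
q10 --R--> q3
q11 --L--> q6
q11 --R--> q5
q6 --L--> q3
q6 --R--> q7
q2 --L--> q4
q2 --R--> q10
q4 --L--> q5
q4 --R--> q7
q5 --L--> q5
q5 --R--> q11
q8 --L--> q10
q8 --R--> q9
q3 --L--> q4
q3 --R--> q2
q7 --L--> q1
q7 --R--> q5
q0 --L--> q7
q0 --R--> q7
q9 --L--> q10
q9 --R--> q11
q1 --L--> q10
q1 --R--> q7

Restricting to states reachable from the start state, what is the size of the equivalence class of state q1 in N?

First remove the unreachable states {q0,q8,q9}; 9 states remain.
Start with accepting vs non-accepting: {q4,q5,q7,q11} | {q1,q2,q3,q6,q10}.
Refine {q4,q5,q7,q11} on symbol L: members go to different blocks, giving {q4,q5} and {q7,q11}.
Split {q1,q2,q3,q6,q10} by δ(·,L) → {q2,q3,q10} and {q1,q6}.
No further refinement is possible. Final partition (4 blocks): {q4,q5} | {q2,q3,q10} | {q7,q11} | {q1,q6}.
The equivalence class containing q1 is {q1,q6}, of size 2.

2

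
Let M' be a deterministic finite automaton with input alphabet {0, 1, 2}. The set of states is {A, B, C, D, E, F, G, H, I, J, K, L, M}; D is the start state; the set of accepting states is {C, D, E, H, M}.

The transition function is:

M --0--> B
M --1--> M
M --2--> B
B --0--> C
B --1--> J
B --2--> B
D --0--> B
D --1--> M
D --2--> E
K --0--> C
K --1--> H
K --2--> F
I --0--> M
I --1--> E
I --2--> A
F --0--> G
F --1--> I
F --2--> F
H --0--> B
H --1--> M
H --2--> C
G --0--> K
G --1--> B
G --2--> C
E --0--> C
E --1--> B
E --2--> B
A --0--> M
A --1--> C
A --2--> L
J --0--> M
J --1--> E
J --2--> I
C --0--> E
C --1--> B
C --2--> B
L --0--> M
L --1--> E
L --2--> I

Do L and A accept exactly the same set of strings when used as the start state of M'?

First remove the unreachable states {F,G,H,K}; 9 states remain.
Initial partition by acceptance: {C,D,E,M} | {A,B,I,J,L}.
Split {C,D,E,M} by δ(·,0) → {C,E} and {D,M}.
On input 0, block {A,B,I,J,L} splits into {A,I,J,L} and {B}.
On input 2, block {D,M} splits into {D} and {M}.
No further refinement is possible. Final partition (5 blocks): {C,E} | {A,I,J,L} | {D} | {B} | {M}.
L and A lie in the same block of the stable partition, so they are equivalent — no string distinguishes them.

Yes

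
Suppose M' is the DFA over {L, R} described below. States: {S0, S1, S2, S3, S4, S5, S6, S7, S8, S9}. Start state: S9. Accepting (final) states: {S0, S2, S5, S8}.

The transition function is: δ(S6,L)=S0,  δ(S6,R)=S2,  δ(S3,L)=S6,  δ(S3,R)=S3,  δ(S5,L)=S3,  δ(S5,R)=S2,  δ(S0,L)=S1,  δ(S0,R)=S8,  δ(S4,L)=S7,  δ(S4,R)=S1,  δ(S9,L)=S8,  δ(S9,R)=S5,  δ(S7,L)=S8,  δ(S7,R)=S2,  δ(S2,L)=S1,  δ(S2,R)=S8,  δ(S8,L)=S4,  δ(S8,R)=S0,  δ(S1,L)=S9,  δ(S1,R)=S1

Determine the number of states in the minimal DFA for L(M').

3

Every state is reachable, so we keep all 10.
Initial partition by acceptance: {S0,S2,S5,S8} | {S1,S3,S4,S6,S7,S9}.
Refine {S1,S3,S4,S6,S7,S9} on symbol L: members go to different blocks, giving {S1,S3,S4} and {S6,S7,S9}.
No further refinement is possible. Final partition (3 blocks): {S0,S2,S5,S8} | {S1,S3,S4} | {S6,S7,S9}.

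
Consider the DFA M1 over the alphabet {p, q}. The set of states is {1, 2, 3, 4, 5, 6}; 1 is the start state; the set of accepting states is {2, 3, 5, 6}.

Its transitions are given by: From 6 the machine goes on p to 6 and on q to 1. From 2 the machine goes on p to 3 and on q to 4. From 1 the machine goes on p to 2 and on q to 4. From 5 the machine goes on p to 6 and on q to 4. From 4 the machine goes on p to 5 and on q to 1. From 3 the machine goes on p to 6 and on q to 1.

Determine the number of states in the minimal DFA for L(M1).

Initial partition by acceptance: {2,3,5,6} | {1,4}.
No further refinement is possible. Final partition (2 blocks): {2,3,5,6} | {1,4}.

2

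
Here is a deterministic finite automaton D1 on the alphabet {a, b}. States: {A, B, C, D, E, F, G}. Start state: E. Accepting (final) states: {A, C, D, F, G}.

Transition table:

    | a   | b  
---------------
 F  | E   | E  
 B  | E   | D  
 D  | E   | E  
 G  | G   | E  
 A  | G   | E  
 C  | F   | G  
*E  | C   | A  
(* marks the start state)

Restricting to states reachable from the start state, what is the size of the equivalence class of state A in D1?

2

Reachable states from the start: {A,C,E,F,G}. Unreachable: {B,D} — drop them.
Initial partition by acceptance: {A,C,F,G} | {E}.
On input a, block {A,C,F,G} splits into {A,C,G} and {F}.
On input a, block {A,C,G} splits into {A,G} and {C}.
Stable partition: {A,G} | {E} | {F} | {C} — 4 equivalence classes.
The equivalence class containing A is {A,G}, of size 2.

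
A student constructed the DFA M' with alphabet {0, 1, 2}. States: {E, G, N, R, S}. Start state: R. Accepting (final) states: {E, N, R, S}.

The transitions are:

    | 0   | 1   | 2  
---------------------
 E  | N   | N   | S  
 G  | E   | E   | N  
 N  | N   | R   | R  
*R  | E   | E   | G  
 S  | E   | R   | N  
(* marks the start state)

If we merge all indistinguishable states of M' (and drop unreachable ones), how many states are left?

All states are reachable from the start state.
Start with accepting vs non-accepting: {E,N,R,S} | {G}.
Refine {E,N,R,S} on symbol 2: members go to different blocks, giving {E,N,S} and {R}.
Split {E,N,S} by δ(·,1) → {N,S} and {E}.
Split {N,S} by δ(·,0) → {N} and {S}.
No further refinement is possible. Final partition (5 blocks): {N} | {G} | {R} | {E} | {S}.

5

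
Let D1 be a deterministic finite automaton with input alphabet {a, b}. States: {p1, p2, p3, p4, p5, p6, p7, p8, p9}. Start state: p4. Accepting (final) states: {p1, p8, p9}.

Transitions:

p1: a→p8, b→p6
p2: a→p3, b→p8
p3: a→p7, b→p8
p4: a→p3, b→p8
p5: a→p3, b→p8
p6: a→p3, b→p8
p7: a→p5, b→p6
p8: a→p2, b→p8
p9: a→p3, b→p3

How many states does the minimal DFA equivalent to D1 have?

First remove the unreachable states {p1,p9}; 7 states remain.
Start with accepting vs non-accepting: {p8} | {p2,p3,p4,p5,p6,p7}.
Split {p2,p3,p4,p5,p6,p7} by δ(·,b) → {p2,p3,p4,p5,p6} and {p7}.
Split {p2,p3,p4,p5,p6} by δ(·,a) → {p2,p4,p5,p6} and {p3}.
No further refinement is possible. Final partition (4 blocks): {p8} | {p2,p4,p5,p6} | {p7} | {p3}.

4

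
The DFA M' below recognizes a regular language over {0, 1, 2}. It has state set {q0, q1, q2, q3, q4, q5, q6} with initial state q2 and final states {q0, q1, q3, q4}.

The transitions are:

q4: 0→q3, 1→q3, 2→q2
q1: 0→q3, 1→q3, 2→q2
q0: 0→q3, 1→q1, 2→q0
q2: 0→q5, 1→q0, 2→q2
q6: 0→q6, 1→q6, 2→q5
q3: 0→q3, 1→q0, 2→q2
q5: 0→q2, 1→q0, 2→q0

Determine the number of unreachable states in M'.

BFS from q2 reaches {q0, q1, q2, q3, q5}; the 2 state(s) q4, q6 are never visited.

2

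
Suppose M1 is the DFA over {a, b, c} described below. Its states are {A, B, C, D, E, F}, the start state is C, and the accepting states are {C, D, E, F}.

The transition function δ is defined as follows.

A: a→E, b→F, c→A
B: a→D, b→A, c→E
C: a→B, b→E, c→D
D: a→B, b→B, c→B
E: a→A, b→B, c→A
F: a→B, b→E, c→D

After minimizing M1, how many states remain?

5

Every state is reachable, so we keep all 6.
Start with accepting vs non-accepting: {C,D,E,F} | {A,B}.
Refine {C,D,E,F} on symbol b: members go to different blocks, giving {C,F} and {D,E}.
On input b, block {A,B} splits into {A} and {B}.
Refine {D,E} on symbol a: members go to different blocks, giving {D} and {E}.
The partition is now stable with 5 blocks: {C,F} | {A} | {D} | {B} | {E}.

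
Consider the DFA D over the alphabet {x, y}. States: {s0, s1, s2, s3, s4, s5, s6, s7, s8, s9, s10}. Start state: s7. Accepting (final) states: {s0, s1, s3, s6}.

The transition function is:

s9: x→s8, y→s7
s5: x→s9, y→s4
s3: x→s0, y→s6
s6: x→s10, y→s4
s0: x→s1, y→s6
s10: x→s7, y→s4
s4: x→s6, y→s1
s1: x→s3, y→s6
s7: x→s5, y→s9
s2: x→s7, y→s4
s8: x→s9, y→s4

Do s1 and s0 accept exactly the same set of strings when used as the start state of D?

States {s2} cannot be reached from the start state, so discard them.
P0 = {s0,s1,s3,s6} | {s4,s5,s7,s8,s9,s10}.
On input x, block {s0,s1,s3,s6} splits into {s0,s1,s3} and {s6}.
Split {s4,s5,s7,s8,s9,s10} by δ(·,x) → {s5,s7,s8,s9,s10} and {s4}.
Refine {s5,s7,s8,s9,s10} on symbol y: members go to different blocks, giving {s5,s8,s10} and {s7,s9}.
Stable partition: {s0,s1,s3} | {s5,s8,s10} | {s6} | {s4} | {s7,s9} — 5 equivalence classes.
s1 and s0 lie in the same block of the stable partition, so they are equivalent — no string distinguishes them.

Yes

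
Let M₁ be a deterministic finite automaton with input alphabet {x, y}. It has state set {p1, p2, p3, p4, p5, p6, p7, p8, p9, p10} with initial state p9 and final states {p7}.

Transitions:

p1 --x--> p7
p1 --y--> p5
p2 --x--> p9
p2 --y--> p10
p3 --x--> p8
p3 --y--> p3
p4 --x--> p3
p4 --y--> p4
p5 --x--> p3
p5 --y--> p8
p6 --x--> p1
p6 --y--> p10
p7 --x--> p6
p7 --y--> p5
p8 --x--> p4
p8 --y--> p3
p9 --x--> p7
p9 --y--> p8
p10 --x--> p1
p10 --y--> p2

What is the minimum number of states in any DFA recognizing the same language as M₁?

4

Start with accepting vs non-accepting: {p7} | {p1,p2,p3,p4,p5,p6,p8,p9,p10}.
Split {p1,p2,p3,p4,p5,p6,p8,p9,p10} by δ(·,x) → {p2,p3,p4,p5,p6,p8,p10} and {p1,p9}.
On input x, block {p2,p3,p4,p5,p6,p8,p10} splits into {p3,p4,p5,p8} and {p2,p6,p10}.
Stable partition: {p7} | {p3,p4,p5,p8} | {p1,p9} | {p2,p6,p10} — 4 equivalence classes.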